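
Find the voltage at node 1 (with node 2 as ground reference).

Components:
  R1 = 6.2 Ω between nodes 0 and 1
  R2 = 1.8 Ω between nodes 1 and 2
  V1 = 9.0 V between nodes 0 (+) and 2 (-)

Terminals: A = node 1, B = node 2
Nodal analysis, taking node 2 as the 0 V reference.
Source V1 fixes V_0 = 9 V.
KCL at each unknown node (sum of currents leaving = 0; resistances in Ω):
  Node 1: (V_1 - 9)/6.2 + (V_1 - 0)/1.8 = 0
Collecting terms: 0.7168 × V_1 = 1.452  =>  V_1 = 2.025 V
The requested potential is V_1 = 2.025 V.

Final answer: V_1 = 2.025 V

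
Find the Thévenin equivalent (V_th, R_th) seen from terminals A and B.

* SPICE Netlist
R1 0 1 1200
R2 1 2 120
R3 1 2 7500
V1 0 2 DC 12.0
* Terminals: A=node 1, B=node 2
Step 1 — V_th is the open-circuit voltage V_A - V_B (nothing connected across the terminals).
Nodal analysis, taking node 2 as the 0 V reference.
Source V1 fixes V_0 = 12 V.
KCL at each unknown node (sum of currents leaving = 0; resistances in Ω):
  Node 1: (V_1 - 12)/1200 + (V_1 - 0)/120 + (V_1 - 0)/7500 = 0
Collecting terms: 0.0093 × V_1 = 0.01  =>  V_1 = 1.075 V
V_th = V_1 - V_2 = 1.075 - 0 = 1.075 V
Step 2 — R_th: zero the source — replace V1 by a short circuit (node 2 merges into node 0) — and find the resistance seen between A (node 1) and B (node 0).
Reduce the network between node 1 (A) and node 0 (B) by series/parallel combination:
  Rp1 = R1 ‖ R2 ‖ R3 (parallel, all between nodes 0 and 1) = 1/(1/1200 + 1/120 + 1/7500) = 107.5 Ω
R_th = 107.5 Ω

Final answer: V_th = 1.075 V, R_th = 107.5 Ω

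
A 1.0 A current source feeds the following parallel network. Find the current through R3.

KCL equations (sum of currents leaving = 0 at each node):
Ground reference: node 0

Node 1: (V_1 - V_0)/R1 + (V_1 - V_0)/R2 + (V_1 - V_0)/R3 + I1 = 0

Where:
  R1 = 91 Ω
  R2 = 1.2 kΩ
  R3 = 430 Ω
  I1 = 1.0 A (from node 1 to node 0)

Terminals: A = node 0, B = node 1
All resistors sit directly between nodes 0 and 1, so they are in parallel and share one voltage V; the full source current 1 A splits among them.
1/R_par = 1/91 + 1/1200 + 1/430 = 0.01415 S  =>  R_par = 70.68 Ω
V = I × R_par = 1 × 70.68 = 70.68 V
I_R3 = V/R3 = 70.68/430 = 0.1644 A

Final answer: 0.1644 A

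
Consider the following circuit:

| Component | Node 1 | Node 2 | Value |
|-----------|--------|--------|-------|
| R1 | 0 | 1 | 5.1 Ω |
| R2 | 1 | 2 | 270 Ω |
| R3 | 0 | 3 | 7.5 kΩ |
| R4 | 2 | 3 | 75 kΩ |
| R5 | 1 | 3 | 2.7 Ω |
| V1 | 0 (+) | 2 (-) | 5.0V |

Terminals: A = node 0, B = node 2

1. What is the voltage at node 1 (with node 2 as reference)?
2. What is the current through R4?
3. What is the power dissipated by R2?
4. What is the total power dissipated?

Nodal analysis, taking node 2 as the 0 V reference.
Source V1 fixes V_0 = 5 V.
KCL at each unknown node (sum of currents leaving = 0; resistances in Ω):
  Node 1: (V_1 - 5)/5.1 + (V_1 - 0)/270 + (V_1 - V_3)/2.7 = 0
  Node 3: (V_3 - 5)/7500 + (V_3 - 0)/75000 + (V_3 - V_1)/2.7 = 0
Collecting terms (coefficients in siemens):
  0.5702·V_1 - 0.3704·V_3 = 0.9804
  0.3705·V_3 - 0.3704·V_1 = 0.0006667
Determinant D = (0.5702)(0.3705) - (-0.3704)(-0.3704) = 0.07408
V_1 = [(0.9804)(0.3705) - (-0.3704)(0.0006667)]/D = 4.907 V
V_3 = [(0.5702)(0.0006667) - (0.9804)(-0.3704)]/D = 4.907 V
Part 1:
  Read off the nodal solution: V_1 = 4.907 V
Part 2:
  I_R4 = (V_2 - V_3)/R4 = (0 - 4.907)/75000 = -0.00006543 A
  Magnitude: I_R4 = 0.00006543 A
Part 3:
  I_R2 = (V_1 - V_2)/R2 = (4.907 - 0)/270 = 0.01817 A
  P_R2 = I_R2² × R2 = (0.01817)² × 270 = 0.08918 W
Part 4:
  Power in each resistor, P = (ΔV)²/R:
    P_R1 = (5 - 4.907)²/5.1 = 0.001694 W
    P_R2 = (4.907 - 0)²/270 = 0.08918 W
    P_R3 = (5 - 4.907)²/7500 = 0.000001156 W
    P_R4 = (0 - 4.907)²/75000 = 0.000321 W
    P_R5 = (4.907 - 4.907)²/2.7 = 0.000000007588 W
  P_total = P_R1 + P_R2 + P_R3 + P_R4 + P_R5 = 0.0912 W

Final answers:
1. V_1 = 4.907 V
2. I_R4 = 6.543e-05 A
3. P_R2 = 0.08918 W
4. P_total = 0.0912 W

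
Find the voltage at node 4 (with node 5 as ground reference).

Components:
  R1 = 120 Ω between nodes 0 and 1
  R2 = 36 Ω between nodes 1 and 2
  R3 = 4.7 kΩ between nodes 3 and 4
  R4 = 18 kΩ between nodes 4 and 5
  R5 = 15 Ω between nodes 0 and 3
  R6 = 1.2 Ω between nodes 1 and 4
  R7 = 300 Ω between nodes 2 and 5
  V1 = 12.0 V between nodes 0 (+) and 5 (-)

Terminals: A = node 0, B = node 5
Nodal analysis, taking node 5 as the 0 V reference.
Source V1 fixes V_0 = 12 V.
KCL at each unknown node (sum of currents leaving = 0; resistances in Ω):
  Node 1: (V_1 - 12)/120 + (V_1 - V_2)/36 + (V_1 - V_4)/1.2 = 0
  Node 2: (V_2 - V_1)/36 + (V_2 - 0)/300 = 0
  Node 3: (V_3 - V_4)/4700 + (V_3 - 12)/15 = 0
  Node 4: (V_4 - V_3)/4700 + (V_4 - 0)/18000 + (V_4 - V_1)/1.2 = 0
Collecting terms (coefficients in siemens):
  0.8694·V_1 - 0.02778·V_2 - 0.8333·V_4 = 0.1
  0.03111·V_2 - 0.02778·V_1 = 0
  0.06688·V_3 - 0.0002128·V_4 = 0.8
  0.8336·V_4 - 0.8333·V_1 - 0.0002128·V_3 = 0
Solving these 4 simultaneous equations (Gaussian elimination) gives:
  V_1 = 8.858 V, V_2 = 7.909 V, V_3 = 11.99 V, V_4 = 8.858 V
The requested potential is V_4 = 8.858 V.

Final answer: V_4 = 8.858 V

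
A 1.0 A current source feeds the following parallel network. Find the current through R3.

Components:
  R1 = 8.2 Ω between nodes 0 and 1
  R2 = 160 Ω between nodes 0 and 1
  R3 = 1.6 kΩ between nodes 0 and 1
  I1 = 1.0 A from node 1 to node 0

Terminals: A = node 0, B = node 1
All resistors sit directly between nodes 0 and 1, so they are in parallel and share one voltage V; the full source current 1 A splits among them.
1/R_par = 1/8.2 + 1/160 + 1/1600 = 0.1288 S  =>  R_par = 7.762 Ω
V = I × R_par = 1 × 7.762 = 7.762 V
I_R3 = V/R3 = 7.762/1600 = 0.004851 A

Final answer: 0.004851 A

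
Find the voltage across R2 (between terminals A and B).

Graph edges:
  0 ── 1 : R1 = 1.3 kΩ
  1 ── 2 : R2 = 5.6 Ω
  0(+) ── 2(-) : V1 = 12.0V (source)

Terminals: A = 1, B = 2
R1 and R2 are in series across V1 (node 0 → node 1 → node 2), and the output A–B is taken across R2, so this is a voltage divider.
Series current: I = V1/(R1 + R2) = 12/(1300 + 5.6) = 12/1306 = 0.009191 A
V_R2 = I × R2 = V1 × R2/(R1 + R2) = 12 × 5.6/1306 = 0.05147 V

Final answer: 0.05147 V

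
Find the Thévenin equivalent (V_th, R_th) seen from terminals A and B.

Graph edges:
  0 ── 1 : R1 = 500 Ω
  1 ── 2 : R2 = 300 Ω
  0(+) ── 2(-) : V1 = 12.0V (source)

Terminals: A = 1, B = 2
Step 1 — V_th is the open-circuit voltage V_A - V_B (nothing connected across the terminals).
Nodal analysis, taking node 2 as the 0 V reference.
Source V1 fixes V_0 = 12 V.
KCL at each unknown node (sum of currents leaving = 0; resistances in Ω):
  Node 1: (V_1 - 12)/500 + (V_1 - 0)/300 = 0
Collecting terms: 0.005333 × V_1 = 0.024  =>  V_1 = 4.5 V
V_th = V_1 - V_2 = 4.5 - 0 = 4.5 V
Step 2 — R_th: zero the source — replace V1 by a short circuit (node 2 merges into node 0) — and find the resistance seen between A (node 1) and B (node 0).
Reduce the network between node 1 (A) and node 0 (B) by series/parallel combination:
  Rp1 = R1 ‖ R2 (parallel, both between nodes 0 and 1) = 1/(1/500 + 1/300) = 187.5 Ω
R_th = 187.5 Ω

Final answer: V_th = 4.5 V, R_th = 187.5 Ω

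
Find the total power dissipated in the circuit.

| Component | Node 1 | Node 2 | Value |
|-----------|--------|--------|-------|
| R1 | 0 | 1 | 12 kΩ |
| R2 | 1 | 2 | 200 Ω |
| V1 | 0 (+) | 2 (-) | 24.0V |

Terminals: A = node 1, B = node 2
Nodal analysis, taking node 2 as the 0 V reference.
Source V1 fixes V_0 = 24 V.
KCL at each unknown node (sum of currents leaving = 0; resistances in Ω):
  Node 1: (V_1 - 24)/12000 + (V_1 - 0)/200 = 0
Collecting terms: 0.005083 × V_1 = 0.002  =>  V_1 = 0.3934 V
Power in each resistor, P = (ΔV)²/R:
  P_R1 = (24 - 0.3934)²/12000 = 0.04644 W
  P_R2 = (0.3934 - 0)²/200 = 0.000774 W
P_total = P_R1 + P_R2 = 0.04721 W

Final answer: 0.04721 W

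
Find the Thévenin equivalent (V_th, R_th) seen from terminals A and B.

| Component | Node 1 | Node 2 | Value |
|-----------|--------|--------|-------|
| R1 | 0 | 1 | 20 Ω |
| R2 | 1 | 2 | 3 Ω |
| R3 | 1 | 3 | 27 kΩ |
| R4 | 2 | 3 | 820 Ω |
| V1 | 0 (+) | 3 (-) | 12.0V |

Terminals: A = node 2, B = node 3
Step 1 — V_th is the open-circuit voltage V_A - V_B (nothing connected across the terminals).
Nodal analysis, taking node 3 as the 0 V reference.
Source V1 fixes V_0 = 12 V.
KCL at each unknown node (sum of currents leaving = 0; resistances in Ω):
  Node 1: (V_1 - 12)/20 + (V_1 - V_2)/3 + (V_1 - 0)/27000 = 0
  Node 2: (V_2 - V_1)/3 + (V_2 - 0)/820 = 0
Collecting terms (coefficients in siemens):
  0.3834·V_1 - 0.3333·V_2 = 0.6
  0.3346·V_2 - 0.3333·V_1 = 0
Determinant D = (0.3834)(0.3346) - (-0.3333)(-0.3333) = 0.01715
V_1 = [(0.6)(0.3346) - (-0.3333)(0)]/D = 11.71 V
V_2 = [(0.3834)(0) - (0.6)(-0.3333)]/D = 11.66 V
V_th = V_2 - V_3 = 11.66 - 0 = 11.66 V
Step 2 — R_th: zero the source — replace V1 by a short circuit (node 3 merges into node 0) — and find the resistance seen between A (node 2) and B (node 0).
Reduce the network between node 2 (A) and node 0 (B) by series/parallel combination:
  Rp1 = R1 ‖ R3 (parallel, both between nodes 0 and 1) = 1/(1/20 + 1/27000) = 19.99 Ω
  Rs1 = R2 + Rp1 (series, joined only at node 1) = 3 + 19.99 = 22.99 Ω
  Rp2 = R4 ‖ Rs1 (parallel, both between nodes 0 and 2) = 1/(1/820 + 1/22.99) = 22.36 Ω
R_th = 22.36 Ω

Final answer: V_th = 11.66 V, R_th = 22.36 Ω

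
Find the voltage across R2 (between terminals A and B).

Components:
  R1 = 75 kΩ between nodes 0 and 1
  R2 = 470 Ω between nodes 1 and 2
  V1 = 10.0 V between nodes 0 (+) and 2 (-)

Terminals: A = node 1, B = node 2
R1 and R2 are in series across V1 (node 0 → node 1 → node 2), and the output A–B is taken across R2, so this is a voltage divider.
Series current: I = V1/(R1 + R2) = 10/(75000 + 470) = 10/75470 = 0.0001325 A
V_R2 = I × R2 = V1 × R2/(R1 + R2) = 10 × 470/75470 = 0.06228 V

Final answer: 0.06228 V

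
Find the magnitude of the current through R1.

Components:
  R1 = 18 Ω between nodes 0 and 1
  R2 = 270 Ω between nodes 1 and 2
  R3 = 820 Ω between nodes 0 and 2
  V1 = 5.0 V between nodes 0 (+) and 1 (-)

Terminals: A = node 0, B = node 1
Nodal analysis, taking node 1 as the 0 V reference.
Source V1 fixes V_0 = 5 V.
KCL at each unknown node (sum of currents leaving = 0; resistances in Ω):
  Node 2: (V_2 - 0)/270 + (V_2 - 5)/820 = 0
Collecting terms: 0.004923 × V_2 = 0.006098  =>  V_2 = 1.239 V
I_R1 = (V_0 - V_1)/R1 = (5 - 0)/18 = 0.2778 A
|I_R1| = 0.2778 A

Final answer: |I_R1| = 0.2778 A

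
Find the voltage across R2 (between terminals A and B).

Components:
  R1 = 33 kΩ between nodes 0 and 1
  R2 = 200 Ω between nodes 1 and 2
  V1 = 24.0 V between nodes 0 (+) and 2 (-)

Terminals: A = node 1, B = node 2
R1 and R2 are in series across V1 (node 0 → node 1 → node 2), and the output A–B is taken across R2, so this is a voltage divider.
Series current: I = V1/(R1 + R2) = 24/(33000 + 200) = 24/33200 = 0.0007229 A
V_R2 = I × R2 = V1 × R2/(R1 + R2) = 24 × 200/33200 = 0.1446 V

Final answer: 0.1446 V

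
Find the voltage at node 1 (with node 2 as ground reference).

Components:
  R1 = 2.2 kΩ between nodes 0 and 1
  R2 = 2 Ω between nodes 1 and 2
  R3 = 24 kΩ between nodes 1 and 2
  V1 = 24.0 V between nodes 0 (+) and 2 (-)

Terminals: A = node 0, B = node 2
Nodal analysis, taking node 2 as the 0 V reference.
Source V1 fixes V_0 = 24 V.
KCL at each unknown node (sum of currents leaving = 0; resistances in Ω):
  Node 1: (V_1 - 24)/2200 + (V_1 - 0)/2 + (V_1 - 0)/24000 = 0
Collecting terms: 0.5005 × V_1 = 0.01091  =>  V_1 = 0.0218 V
The requested potential is V_1 = 0.0218 V.

Final answer: V_1 = 0.0218 V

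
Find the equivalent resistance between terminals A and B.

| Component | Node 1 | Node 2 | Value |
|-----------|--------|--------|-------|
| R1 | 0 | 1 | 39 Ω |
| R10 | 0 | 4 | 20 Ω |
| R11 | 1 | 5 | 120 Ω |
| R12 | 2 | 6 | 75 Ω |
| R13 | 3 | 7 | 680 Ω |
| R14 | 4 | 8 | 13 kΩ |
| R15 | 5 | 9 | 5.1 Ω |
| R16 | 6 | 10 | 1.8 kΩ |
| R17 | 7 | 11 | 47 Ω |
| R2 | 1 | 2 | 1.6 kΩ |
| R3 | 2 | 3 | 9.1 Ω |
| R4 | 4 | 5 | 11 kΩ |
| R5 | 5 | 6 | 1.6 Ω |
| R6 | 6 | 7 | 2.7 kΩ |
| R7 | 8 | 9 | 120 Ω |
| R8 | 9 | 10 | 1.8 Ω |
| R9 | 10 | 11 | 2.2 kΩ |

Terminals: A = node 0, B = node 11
The network is not a plain series/parallel combination. Inject a 1 A test current into terminal A (node 0) and return it from terminal B (node 11); then R_eq = V_A / (1 A).
Nodal analysis, taking node 11 as the 0 V reference.
Current source I_test pushes 1 A into node 0 and draws it out of node 11.
KCL at each unknown node (sum of currents leaving = 0; resistances in Ω):
  Node 0: (V_0 - V_1)/39 + (V_0 - V_4)/20 - 1 = 0
  Node 1: (V_1 - V_0)/39 + (V_1 - V_2)/1600 + (V_1 - V_5)/120 = 0
  Node 2: (V_2 - V_1)/1600 + (V_2 - V_3)/9.1 + (V_2 - V_6)/75 = 0
  Node 3: (V_3 - V_2)/9.1 + (V_3 - V_7)/680 = 0
  Node 4: (V_4 - V_0)/20 + (V_4 - V_5)/11000 + (V_4 - V_8)/13000 = 0
  Node 5: (V_5 - V_1)/120 + (V_5 - V_4)/11000 + (V_5 - V_6)/1.6 + (V_5 - V_9)/5.1 = 0
  Node 6: (V_6 - V_2)/75 + (V_6 - V_5)/1.6 + (V_6 - V_7)/2700 + (V_6 - V_10)/1800 = 0
  Node 7: (V_7 - V_3)/680 + (V_7 - V_6)/2700 + (V_7 - 0)/47 = 0
  Node 8: (V_8 - V_4)/13000 + (V_8 - V_9)/120 = 0
  Node 9: (V_9 - V_5)/5.1 + (V_9 - V_8)/120 + (V_9 - V_10)/1.8 = 0
  Node 10: (V_10 - V_6)/1800 + (V_10 - V_9)/1.8 + (V_10 - 0)/2200 = 0
Collecting terms (coefficients in siemens):
  0.07564·V_0 - 0.02564·V_1 - 0.05·V_4 = 1
  0.0346·V_1 - 0.02564·V_0 - 0.000625·V_2 - 0.008333·V_5 = 0
  0.1238·V_2 - 0.000625·V_1 - 0.1099·V_3 - 0.01333·V_6 = 0
  0.1114·V_3 - 0.1099·V_2 - 0.001471·V_7 = 0
  0.05017·V_4 - 0.05·V_0 - 0.00009091·V_5 - 0.00007692·V_8 = 0
  0.8295·V_5 - 0.008333·V_1 - 0.00009091·V_4 - 0.625·V_6 - 0.1961·V_9 = 0
  0.6393·V_6 - 0.01333·V_2 - 0.625·V_5 - 0.0003704·V_7 - 0.0005556·V_10 = 0
  0.02312·V_7 - 0.001471·V_3 - 0.0003704·V_6 = 0
  0.00841·V_8 - 0.00007692·V_4 - 0.008333·V_9 = 0
  0.76·V_9 - 0.1961·V_5 - 0.008333·V_8 - 0.5556·V_10 = 0
  0.5566·V_10 - 0.0005556·V_6 - 0.5556·V_9 = 0
Solving these 11 simultaneous equations (Gaussian elimination) gives:
  V_0 = 638.6 V, V_1 = 600.5 V, V_2 = 454.6 V, V_3 = 449.1 V
  V_4 = 638.1 V, V_5 = 494.4 V, V_6 = 493.3 V, V_7 = 36.47 V
  V_8 = 494.6 V, V_9 = 493.3 V, V_10 = 492.9 V
R_eq = V_0 / 1 A = 638.6 Ω

Final answer: 638.6 Ω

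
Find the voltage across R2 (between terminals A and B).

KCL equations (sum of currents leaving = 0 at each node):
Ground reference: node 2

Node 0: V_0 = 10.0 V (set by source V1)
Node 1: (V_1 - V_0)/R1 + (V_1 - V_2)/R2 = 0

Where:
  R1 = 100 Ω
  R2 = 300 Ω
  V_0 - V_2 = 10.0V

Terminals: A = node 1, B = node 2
R1 and R2 are in series across V1 (node 0 → node 1 → node 2), and the output A–B is taken across R2, so this is a voltage divider.
Series current: I = V1/(R1 + R2) = 10/(100 + 300) = 10/400 = 0.025 A
V_R2 = I × R2 = V1 × R2/(R1 + R2) = 10 × 300/400 = 7.5 V

Final answer: 7.5 V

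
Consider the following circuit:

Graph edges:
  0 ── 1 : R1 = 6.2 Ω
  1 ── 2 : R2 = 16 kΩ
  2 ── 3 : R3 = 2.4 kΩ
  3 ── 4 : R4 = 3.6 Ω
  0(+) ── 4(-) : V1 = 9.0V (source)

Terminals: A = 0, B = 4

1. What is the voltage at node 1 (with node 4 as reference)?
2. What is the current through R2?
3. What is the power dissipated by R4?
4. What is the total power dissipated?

Nodal analysis, taking node 4 as the 0 V reference.
Source V1 fixes V_0 = 9 V.
KCL at each unknown node (sum of currents leaving = 0; resistances in Ω):
  Node 1: (V_1 - 9)/6.2 + (V_1 - V_2)/16000 = 0
  Node 2: (V_2 - V_1)/16000 + (V_2 - V_3)/2400 = 0
  Node 3: (V_3 - V_2)/2400 + (V_3 - 0)/3.6 = 0
Collecting terms (coefficients in siemens):
  0.1614·V_1 - 0.0000625·V_2 = 1.452
  0.0004792·V_2 - 0.0000625·V_1 - 0.0004167·V_3 = 0
  0.2782·V_3 - 0.0004167·V_2 = 0
Solving these 3 simultaneous equations (Gaussian elimination) gives:
  V_1 = 8.997 V, V_2 = 1.175 V, V_3 = 0.00176 V
Part 1:
  Read off the nodal solution: V_1 = 8.997 V
Part 2:
  I_R2 = (V_1 - V_2)/R2 = (8.997 - 1.175)/16000 = 0.0004889 A
  Magnitude: I_R2 = 0.0004889 A
Part 3:
  I_R4 = (V_3 - V_4)/R4 = (0.00176 - 0)/3.6 = 0.0004889 A
  P_R4 = I_R4² × R4 = (0.0004889)² × 3.6 = 0.0000008604 W
Part 4:
  Power in each resistor, P = (ΔV)²/R:
    P_R1 = (9 - 8.997)²/6.2 = 0.000001482 W
    P_R2 = (8.997 - 1.175)²/16000 = 0.003824 W
    P_R3 = (1.175 - 0.00176)²/2400 = 0.0005736 W
    P_R4 = (0.00176 - 0)²/3.6 = 0.0000008604 W
  P_total = P_R1 + P_R2 + P_R3 + P_R4 = 0.0044 W

Final answers:
1. V_1 = 8.997 V
2. I_R2 = 0.0004889 A
3. P_R4 = 8.604e-07 W
4. P_total = 0.0044 W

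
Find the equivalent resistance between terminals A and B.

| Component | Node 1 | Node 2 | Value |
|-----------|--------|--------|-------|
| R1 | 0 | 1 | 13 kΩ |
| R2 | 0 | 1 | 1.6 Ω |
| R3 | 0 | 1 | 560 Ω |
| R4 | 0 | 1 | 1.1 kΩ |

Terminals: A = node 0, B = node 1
Reduce the network between node 0 (A) and node 1 (B) by series/parallel combination:
  Rp1 = R1 ‖ R2 ‖ R3 ‖ R4 (parallel, all between nodes 0 and 1) = 1/(1/13000 + 1/1.6 + 1/560 + 1/1100) = 1.593 Ω
R_eq = 1.593 Ω

Final answer: 1.593 Ω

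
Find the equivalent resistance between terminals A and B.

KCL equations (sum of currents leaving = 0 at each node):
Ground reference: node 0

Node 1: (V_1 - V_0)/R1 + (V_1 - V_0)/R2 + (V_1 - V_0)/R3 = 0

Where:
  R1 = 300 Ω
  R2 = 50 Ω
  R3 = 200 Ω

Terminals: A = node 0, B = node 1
Reduce the network between node 0 (A) and node 1 (B) by series/parallel combination:
  Rp1 = R1 ‖ R2 ‖ R3 (parallel, all between nodes 0 and 1) = 1/(1/300 + 1/50 + 1/200) = 35.29 Ω
R_eq = 35.29 Ω

Final answer: 35.29 Ω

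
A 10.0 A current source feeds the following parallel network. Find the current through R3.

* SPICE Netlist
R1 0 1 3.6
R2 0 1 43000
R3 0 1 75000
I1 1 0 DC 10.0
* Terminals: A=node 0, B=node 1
All resistors sit directly between nodes 0 and 1, so they are in parallel and share one voltage V; the full source current 10 A splits among them.
1/R_par = 1/3.6 + 1/43000 + 1/75000 = 0.2778 S  =>  R_par = 3.6 Ω
V = I × R_par = 10 × 3.6 = 36 V
I_R3 = V/R3 = 36/75000 = 0.0004799 A

Final answer: 0.0004799 A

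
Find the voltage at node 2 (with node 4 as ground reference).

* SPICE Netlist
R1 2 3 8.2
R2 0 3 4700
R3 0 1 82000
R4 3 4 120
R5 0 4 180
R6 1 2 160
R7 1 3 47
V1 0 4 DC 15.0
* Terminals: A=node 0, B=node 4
Nodal analysis, taking node 4 as the 0 V reference.
Source V1 fixes V_0 = 15 V.
KCL at each unknown node (sum of currents leaving = 0; resistances in Ω):
  Node 1: (V_1 - 15)/82000 + (V_1 - V_2)/160 + (V_1 - V_3)/47 = 0
  Node 2: (V_2 - V_3)/8.2 + (V_2 - V_1)/160 = 0
  Node 3: (V_3 - V_2)/8.2 + (V_3 - 15)/4700 + (V_3 - 0)/120 + (V_3 - V_1)/47 = 0
Collecting terms (coefficients in siemens):
  0.02754·V_1 - 0.00625·V_2 - 0.02128·V_3 = 0.0001829
  0.1282·V_2 - 0.00625·V_1 - 0.122·V_3 = 0
  0.1518·V_3 - 0.02128·V_1 - 0.122·V_2 = 0.003191
Solving these 3 simultaneous equations (Gaussian elimination) gives:
  V_1 = 0.4008 V, V_2 = 0.3946 V, V_3 = 0.3943 V
The requested potential is V_2 = 0.3946 V.

Final answer: V_2 = 0.3946 V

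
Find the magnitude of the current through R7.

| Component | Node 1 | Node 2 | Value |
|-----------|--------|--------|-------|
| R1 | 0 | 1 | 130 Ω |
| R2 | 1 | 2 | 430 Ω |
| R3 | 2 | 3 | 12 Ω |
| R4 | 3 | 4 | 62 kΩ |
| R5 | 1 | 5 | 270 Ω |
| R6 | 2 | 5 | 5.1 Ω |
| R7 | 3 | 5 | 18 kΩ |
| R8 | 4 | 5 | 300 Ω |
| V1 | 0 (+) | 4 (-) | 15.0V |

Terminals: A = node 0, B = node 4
Nodal analysis, taking node 4 as the 0 V reference.
Source V1 fixes V_0 = 15 V.
KCL at each unknown node (sum of currents leaving = 0; resistances in Ω):
  Node 1: (V_1 - 15)/130 + (V_1 - V_2)/430 + (V_1 - V_5)/270 = 0
  Node 2: (V_2 - V_1)/430 + (V_2 - V_3)/12 + (V_2 - V_5)/5.1 = 0
  Node 3: (V_3 - V_2)/12 + (V_3 - 0)/62000 + (V_3 - V_5)/18000 = 0
  Node 5: (V_5 - V_1)/270 + (V_5 - V_2)/5.1 + (V_5 - V_3)/18000 + (V_5 - 0)/300 = 0
Collecting terms (coefficients in siemens):
  0.01372·V_1 - 0.002326·V_2 - 0.003704·V_5 = 0.1154
  0.2817·V_2 - 0.002326·V_1 - 0.08333·V_3 - 0.1961·V_5 = 0
  0.08341·V_3 - 0.08333·V_2 - 0.00005556·V_5 = 0
  0.2032·V_5 - 0.003704·V_1 - 0.1961·V_2 - 0.00005556·V_3 = 0
Solving these 4 simultaneous equations (Gaussian elimination) gives:
  V_1 = 11.72 V, V_2 = 7.573 V, V_3 = 7.572 V, V_5 = 7.525 V
I_R7 = (V_3 - V_5)/R7 = (7.572 - 7.525)/18000 = 0.000002616 A
|I_R7| = 0.000002616 A

Final answer: |I_R7| = 2.616e-06 A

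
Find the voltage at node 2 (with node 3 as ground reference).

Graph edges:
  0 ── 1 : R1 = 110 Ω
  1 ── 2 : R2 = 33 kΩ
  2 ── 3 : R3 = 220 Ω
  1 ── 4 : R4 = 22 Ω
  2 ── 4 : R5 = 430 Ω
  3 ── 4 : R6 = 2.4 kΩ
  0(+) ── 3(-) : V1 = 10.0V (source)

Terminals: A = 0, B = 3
Nodal analysis, taking node 3 as the 0 V reference.
Source V1 fixes V_0 = 10 V.
KCL at each unknown node (sum of currents leaving = 0; resistances in Ω):
  Node 1: (V_1 - 10)/110 + (V_1 - V_2)/33000 + (V_1 - V_4)/22 = 0
  Node 2: (V_2 - V_1)/33000 + (V_2 - 0)/220 + (V_2 - V_4)/430 = 0
  Node 4: (V_4 - V_1)/22 + (V_4 - V_2)/430 + (V_4 - 0)/2400 = 0
Collecting terms (coefficients in siemens):
  0.05458·V_1 - 0.0000303·V_2 - 0.04545·V_4 = 0.09091
  0.006901·V_2 - 0.0000303·V_1 - 0.002326·V_4 = 0
  0.0482·V_4 - 0.04545·V_1 - 0.002326·V_2 = 0
Solving these 3 simultaneous equations (Gaussian elimination) gives:
  V_1 = 8.28 V, V_2 = 2.712 V, V_4 = 7.94 V
The requested potential is V_2 = 2.712 V.

Final answer: V_2 = 2.712 V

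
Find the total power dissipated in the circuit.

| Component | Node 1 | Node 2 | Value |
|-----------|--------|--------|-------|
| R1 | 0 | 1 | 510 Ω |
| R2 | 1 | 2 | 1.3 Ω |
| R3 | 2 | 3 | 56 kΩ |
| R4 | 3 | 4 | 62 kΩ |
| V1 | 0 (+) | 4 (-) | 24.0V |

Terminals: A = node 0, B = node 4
Nodal analysis, taking node 4 as the 0 V reference.
Source V1 fixes V_0 = 24 V.
KCL at each unknown node (sum of currents leaving = 0; resistances in Ω):
  Node 1: (V_1 - 24)/510 + (V_1 - V_2)/1.3 = 0
  Node 2: (V_2 - V_1)/1.3 + (V_2 - V_3)/56000 = 0
  Node 3: (V_3 - V_2)/56000 + (V_3 - 0)/62000 = 0
Collecting terms (coefficients in siemens):
  0.7712·V_1 - 0.7692·V_2 = 0.04706
  0.7692·V_2 - 0.7692·V_1 - 0.00001786·V_3 = 0
  0.00003399·V_3 - 0.00001786·V_2 = 0
Solving these 3 simultaneous equations (Gaussian elimination) gives:
  V_1 = 23.9 V, V_2 = 23.9 V, V_3 = 12.56 V
Power in each resistor, P = (ΔV)²/R:
  P_R1 = (24 - 23.9)²/510 = 0.00002092 W
  P_R2 = (23.9 - 23.9)²/1.3 = 0.00000005331 W
  P_R3 = (23.9 - 12.56)²/56000 = 0.002297 W
  P_R4 = (12.56 - 0)²/62000 = 0.002543 W
P_total = P_R1 + P_R2 + P_R3 + P_R4 = 0.00486 W

Final answer: 0.00486 W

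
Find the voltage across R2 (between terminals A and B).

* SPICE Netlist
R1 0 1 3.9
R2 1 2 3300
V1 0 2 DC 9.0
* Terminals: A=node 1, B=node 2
R1 and R2 are in series across V1 (node 0 → node 1 → node 2), and the output A–B is taken across R2, so this is a voltage divider.
Series current: I = V1/(R1 + R2) = 9/(3.9 + 3300) = 9/3304 = 0.002724 A
V_R2 = I × R2 = V1 × R2/(R1 + R2) = 9 × 3300/3304 = 8.989 V

Final answer: 8.989 V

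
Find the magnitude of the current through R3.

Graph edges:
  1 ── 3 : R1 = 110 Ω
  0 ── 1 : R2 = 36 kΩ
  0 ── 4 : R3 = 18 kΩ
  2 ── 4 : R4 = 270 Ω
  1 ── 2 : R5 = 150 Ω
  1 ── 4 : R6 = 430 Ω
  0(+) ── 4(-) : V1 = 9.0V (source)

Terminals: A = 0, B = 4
Nodal analysis, taking node 4 as the 0 V reference.
Source V1 fixes V_0 = 9 V.
KCL at each unknown node (sum of currents leaving = 0; resistances in Ω):
  Node 1: (V_1 - V_3)/110 + (V_1 - 9)/36000 + (V_1 - V_2)/150 + (V_1 - 0)/430 = 0
  Node 2: (V_2 - 0)/270 + (V_2 - V_1)/150 = 0
  Node 3: (V_3 - V_1)/110 = 0
Collecting terms (coefficients in siemens):
  0.01811·V_1 - 0.006667·V_2 - 0.009091·V_3 = 0.00025
  0.01037·V_2 - 0.006667·V_1 = 0
  0.009091·V_3 - 0.009091·V_1 = 0
Solving these 3 simultaneous equations (Gaussian elimination) gives:
  V_1 = 0.05281 V, V_2 = 0.03395 V, V_3 = 0.05281 V
I_R3 = (V_0 - V_4)/R3 = (9 - 0)/18000 = 0.0005 A
|I_R3| = 0.0005 A

Final answer: |I_R3| = 0.0005 A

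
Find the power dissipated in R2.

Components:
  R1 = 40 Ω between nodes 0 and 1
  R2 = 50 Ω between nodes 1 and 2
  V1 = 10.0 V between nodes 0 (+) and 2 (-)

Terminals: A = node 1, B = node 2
Nodal analysis, taking node 2 as the 0 V reference.
Source V1 fixes V_0 = 10 V.
KCL at each unknown node (sum of currents leaving = 0; resistances in Ω):
  Node 1: (V_1 - 10)/40 + (V_1 - 0)/50 = 0
Collecting terms: 0.045 × V_1 = 0.25  =>  V_1 = 5.556 V
I_R2 = (V_1 - V_2)/R2 = (5.556 - 0)/50 = 0.1111 A
P_R2 = I_R2² × R2 = (0.1111)² × 50 = 0.6173 W

Final answer: 0.6173 W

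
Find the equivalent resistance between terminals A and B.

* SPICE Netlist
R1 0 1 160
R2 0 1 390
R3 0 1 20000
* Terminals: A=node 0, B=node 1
Reduce the network between node 0 (A) and node 1 (B) by series/parallel combination:
  Rp1 = R1 ‖ R2 ‖ R3 (parallel, all between nodes 0 and 1) = 1/(1/160 + 1/390 + 1/20000) = 112.8 Ω
R_eq = 112.8 Ω

Final answer: 112.8 Ω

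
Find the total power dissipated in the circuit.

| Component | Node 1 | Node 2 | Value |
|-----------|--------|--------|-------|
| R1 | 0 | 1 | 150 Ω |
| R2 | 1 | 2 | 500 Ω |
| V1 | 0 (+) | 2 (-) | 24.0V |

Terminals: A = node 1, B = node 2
Nodal analysis, taking node 2 as the 0 V reference.
Source V1 fixes V_0 = 24 V.
KCL at each unknown node (sum of currents leaving = 0; resistances in Ω):
  Node 1: (V_1 - 24)/150 + (V_1 - 0)/500 = 0
Collecting terms: 0.008667 × V_1 = 0.16  =>  V_1 = 18.46 V
Power in each resistor, P = (ΔV)²/R:
  P_R1 = (24 - 18.46)²/150 = 0.2045 W
  P_R2 = (18.46 - 0)²/500 = 0.6817 W
P_total = P_R1 + P_R2 = 0.8862 W

Final answer: 0.8862 W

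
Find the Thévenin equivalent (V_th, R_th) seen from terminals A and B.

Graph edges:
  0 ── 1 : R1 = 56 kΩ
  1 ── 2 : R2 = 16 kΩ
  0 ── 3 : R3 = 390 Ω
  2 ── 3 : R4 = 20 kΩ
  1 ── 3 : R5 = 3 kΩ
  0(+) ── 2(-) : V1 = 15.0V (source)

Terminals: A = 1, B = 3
Step 1 — V_th is the open-circuit voltage V_A - V_B (nothing connected across the terminals).
Nodal analysis, taking node 2 as the 0 V reference.
Source V1 fixes V_0 = 15 V.
KCL at each unknown node (sum of currents leaving = 0; resistances in Ω):
  Node 1: (V_1 - 15)/56000 + (V_1 - 0)/16000 + (V_1 - V_3)/3000 = 0
  Node 3: (V_3 - 15)/390 + (V_3 - 0)/20000 + (V_3 - V_1)/3000 = 0
Collecting terms (coefficients in siemens):
  0.0004137·V_1 - 0.0003333·V_3 = 0.0002679
  0.002947·V_3 - 0.0003333·V_1 = 0.03846
Determinant D = (0.0004137)(0.002947) - (-0.0003333)(-0.0003333) = 0.000001108
V_1 = [(0.0002679)(0.002947) - (-0.0003333)(0.03846)]/D = 12.28 V
V_3 = [(0.0004137)(0.03846) - (0.0002679)(-0.0003333)]/D = 14.44 V
V_th = V_1 - V_3 = 12.28 - 14.44 = -2.157 V
Step 2 — R_th: zero the source — replace V1 by a short circuit (node 2 merges into node 0) — and find the resistance seen between A (node 1) and B (node 3).
Reduce the network between node 1 (A) and node 3 (B) by series/parallel combination:
  Rp1 = R1 ‖ R2 (parallel, both between nodes 0 and 1) = 1/(1/56000 + 1/16000) = 12440 Ω
  Rp2 = R3 ‖ R4 (parallel, both between nodes 0 and 3) = 1/(1/390 + 1/20000) = 382.5 Ω
  Rs1 = Rp1 + Rp2 (series, joined only at node 0) = 12440 + 382.5 = 12830 Ω
  Rp3 = R5 ‖ Rs1 (parallel, both between nodes 1 and 3) = 1/(1/3000 + 1/12830) = 2431 Ω
R_th = 2.431 kΩ

Final answer: V_th = -2.157 V, R_th = 2.431 kΩ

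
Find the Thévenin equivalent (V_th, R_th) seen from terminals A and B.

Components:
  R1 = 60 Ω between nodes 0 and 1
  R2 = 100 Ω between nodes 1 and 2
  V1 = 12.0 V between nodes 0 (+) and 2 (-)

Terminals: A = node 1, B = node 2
Step 1 — V_th is the open-circuit voltage V_A - V_B (nothing connected across the terminals).
Nodal analysis, taking node 2 as the 0 V reference.
Source V1 fixes V_0 = 12 V.
KCL at each unknown node (sum of currents leaving = 0; resistances in Ω):
  Node 1: (V_1 - 12)/60 + (V_1 - 0)/100 = 0
Collecting terms: 0.02667 × V_1 = 0.2  =>  V_1 = 7.5 V
V_th = V_1 - V_2 = 7.5 - 0 = 7.5 V
Step 2 — R_th: zero the source — replace V1 by a short circuit (node 2 merges into node 0) — and find the resistance seen between A (node 1) and B (node 0).
Reduce the network between node 1 (A) and node 0 (B) by series/parallel combination:
  Rp1 = R1 ‖ R2 (parallel, both between nodes 0 and 1) = 1/(1/60 + 1/100) = 37.5 Ω
R_th = 37.5 Ω

Final answer: V_th = 7.5 V, R_th = 37.5 Ω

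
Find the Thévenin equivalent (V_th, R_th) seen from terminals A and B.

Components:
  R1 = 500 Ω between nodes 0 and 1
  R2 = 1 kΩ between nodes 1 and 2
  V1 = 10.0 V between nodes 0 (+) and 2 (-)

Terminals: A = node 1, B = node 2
Step 1 — V_th is the open-circuit voltage V_A - V_B (nothing connected across the terminals).
Nodal analysis, taking node 2 as the 0 V reference.
Source V1 fixes V_0 = 10 V.
KCL at each unknown node (sum of currents leaving = 0; resistances in Ω):
  Node 1: (V_1 - 10)/500 + (V_1 - 0)/1000 = 0
Collecting terms: 0.003 × V_1 = 0.02  =>  V_1 = 6.667 V
V_th = V_1 - V_2 = 6.667 - 0 = 6.667 V
Step 2 — R_th: zero the source — replace V1 by a short circuit (node 2 merges into node 0) — and find the resistance seen between A (node 1) and B (node 0).
Reduce the network between node 1 (A) and node 0 (B) by series/parallel combination:
  Rp1 = R1 ‖ R2 (parallel, both between nodes 0 and 1) = 1/(1/500 + 1/1000) = 333.3 Ω
R_th = 333.3 Ω

Final answer: V_th = 6.667 V, R_th = 333.3 Ω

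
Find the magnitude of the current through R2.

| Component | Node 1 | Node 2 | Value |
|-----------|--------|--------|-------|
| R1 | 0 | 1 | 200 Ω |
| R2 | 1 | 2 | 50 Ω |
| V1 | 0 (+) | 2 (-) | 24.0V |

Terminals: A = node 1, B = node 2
Nodal analysis, taking node 2 as the 0 V reference.
Source V1 fixes V_0 = 24 V.
KCL at each unknown node (sum of currents leaving = 0; resistances in Ω):
  Node 1: (V_1 - 24)/200 + (V_1 - 0)/50 = 0
Collecting terms: 0.025 × V_1 = 0.12  =>  V_1 = 4.8 V
I_R2 = (V_1 - V_2)/R2 = (4.8 - 0)/50 = 0.096 A
|I_R2| = 0.096 A

Final answer: |I_R2| = 0.096 A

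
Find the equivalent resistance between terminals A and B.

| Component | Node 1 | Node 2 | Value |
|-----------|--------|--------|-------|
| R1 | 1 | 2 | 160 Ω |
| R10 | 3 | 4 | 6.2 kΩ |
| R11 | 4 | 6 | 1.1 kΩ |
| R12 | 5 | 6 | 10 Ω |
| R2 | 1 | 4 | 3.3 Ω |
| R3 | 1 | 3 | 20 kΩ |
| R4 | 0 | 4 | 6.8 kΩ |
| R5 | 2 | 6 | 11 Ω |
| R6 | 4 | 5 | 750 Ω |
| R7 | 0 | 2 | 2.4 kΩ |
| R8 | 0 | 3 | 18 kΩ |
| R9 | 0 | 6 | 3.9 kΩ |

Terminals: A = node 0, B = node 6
The network is not a plain series/parallel combination. Inject a 1 A test current into terminal A (node 0) and return it from terminal B (node 6); then R_eq = V_A / (1 A).
Nodal analysis, taking node 6 as the 0 V reference.
Current source I_test pushes 1 A into node 0 and draws it out of node 6.
KCL at each unknown node (sum of currents leaving = 0; resistances in Ω):
  Node 0: (V_0 - V_4)/6800 + (V_0 - V_2)/2400 + (V_0 - V_3)/18000 + (V_0 - 0)/3900 - 1 = 0
  Node 1: (V_1 - V_2)/160 + (V_1 - V_4)/3.3 + (V_1 - V_3)/20000 = 0
  Node 2: (V_2 - V_0)/2400 + (V_2 - V_1)/160 + (V_2 - 0)/11 = 0
  Node 3: (V_3 - V_0)/18000 + (V_3 - V_1)/20000 + (V_3 - V_4)/6200 = 0
  Node 4: (V_4 - V_0)/6800 + (V_4 - V_1)/3.3 + (V_4 - V_3)/6200 + (V_4 - V_5)/750 + (V_4 - 0)/1100 = 0
  Node 5: (V_5 - V_4)/750 + (V_5 - 0)/10 = 0
Collecting terms (coefficients in siemens):
  0.0008757·V_0 - 0.0004167·V_2 - 0.00005556·V_3 - 0.0001471·V_4 = 1
  0.3093·V_1 - 0.00625·V_2 - 0.00005·V_3 - 0.303·V_4 = 0
  0.09758·V_2 - 0.0004167·V_0 - 0.00625·V_1 = 0
  0.0002668·V_3 - 0.00005556·V_0 - 0.00005·V_1 - 0.0001613·V_4 = 0
  0.3056·V_4 - 0.0001471·V_0 - 0.303·V_1 - 0.0001613·V_3 - 0.001333·V_5 = 0
  0.1013·V_5 - 0.001333·V_4 = 0
Solving these 6 simultaneous equations (Gaussian elimination) gives:
  V_0 = 1167 V, V_1 = 30.62 V, V_2 = 6.947 V, V_3 = 267.6 V
  V_4 = 31.07 V, V_5 = 0.4088 V
R_eq = V_0 / 1 A = 1167 Ω = 1.167 kΩ

Final answer: 1.167 kΩ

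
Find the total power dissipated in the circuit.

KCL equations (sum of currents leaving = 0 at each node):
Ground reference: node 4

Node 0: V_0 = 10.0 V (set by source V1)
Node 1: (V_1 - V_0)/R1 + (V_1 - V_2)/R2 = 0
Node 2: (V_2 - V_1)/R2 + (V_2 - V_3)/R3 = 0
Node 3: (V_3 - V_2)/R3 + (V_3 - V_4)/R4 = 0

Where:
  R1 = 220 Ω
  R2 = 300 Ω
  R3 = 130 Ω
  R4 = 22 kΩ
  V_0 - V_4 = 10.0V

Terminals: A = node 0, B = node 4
Nodal analysis, taking node 4 as the 0 V reference.
Source V1 fixes V_0 = 10 V.
KCL at each unknown node (sum of currents leaving = 0; resistances in Ω):
  Node 1: (V_1 - 10)/220 + (V_1 - V_2)/300 = 0
  Node 2: (V_2 - V_1)/300 + (V_2 - V_3)/130 = 0
  Node 3: (V_3 - V_2)/130 + (V_3 - 0)/22000 = 0
Collecting terms (coefficients in siemens):
  0.007879·V_1 - 0.003333·V_2 = 0.04545
  0.01103·V_2 - 0.003333·V_1 - 0.007692·V_3 = 0
  0.007738·V_3 - 0.007692·V_2 = 0
Solving these 3 simultaneous equations (Gaussian elimination) gives:
  V_1 = 9.903 V, V_2 = 9.77 V, V_3 = 9.713 V
Power in each resistor, P = (ΔV)²/R:
  P_R1 = (10 - 9.903)²/220 = 0.00004288 W
  P_R2 = (9.903 - 9.77)²/300 = 0.00005848 W
  P_R3 = (9.77 - 9.713)²/130 = 0.00002534 W
  P_R4 = (9.713 - 0)²/22000 = 0.004288 W
P_total = P_R1 + P_R2 + P_R3 + P_R4 = 0.004415 W

Final answer: 0.004415 W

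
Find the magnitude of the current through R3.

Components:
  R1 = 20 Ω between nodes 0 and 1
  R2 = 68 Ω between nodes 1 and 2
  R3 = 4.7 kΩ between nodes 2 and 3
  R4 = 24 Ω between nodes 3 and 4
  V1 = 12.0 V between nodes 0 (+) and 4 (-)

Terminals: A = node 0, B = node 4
Nodal analysis, taking node 4 as the 0 V reference.
Source V1 fixes V_0 = 12 V.
KCL at each unknown node (sum of currents leaving = 0; resistances in Ω):
  Node 1: (V_1 - 12)/20 + (V_1 - V_2)/68 = 0
  Node 2: (V_2 - V_1)/68 + (V_2 - V_3)/4700 = 0
  Node 3: (V_3 - V_2)/4700 + (V_3 - 0)/24 = 0
Collecting terms (coefficients in siemens):
  0.06471·V_1 - 0.01471·V_2 = 0.6
  0.01492·V_2 - 0.01471·V_1 - 0.0002128·V_3 = 0
  0.04188·V_3 - 0.0002128·V_2 = 0
Solving these 3 simultaneous equations (Gaussian elimination) gives:
  V_1 = 11.95 V, V_2 = 11.78 V, V_3 = 0.05985 V
I_R3 = (V_2 - V_3)/R3 = (11.78 - 0.05985)/4700 = 0.002494 A
|I_R3| = 0.002494 A

Final answer: |I_R3| = 0.002494 A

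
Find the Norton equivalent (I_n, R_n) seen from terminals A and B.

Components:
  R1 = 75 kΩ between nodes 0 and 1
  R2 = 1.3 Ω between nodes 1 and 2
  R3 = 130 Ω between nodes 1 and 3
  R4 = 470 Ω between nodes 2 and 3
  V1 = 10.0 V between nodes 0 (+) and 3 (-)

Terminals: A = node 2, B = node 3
Find the Thévenin equivalent first; then I_n = V_th/R_th and R_n = R_th.
Step 1 — V_th is the open-circuit voltage V_A - V_B (nothing connected across the terminals).
Nodal analysis, taking node 3 as the 0 V reference.
Source V1 fixes V_0 = 10 V.
KCL at each unknown node (sum of currents leaving = 0; resistances in Ω):
  Node 1: (V_1 - 10)/75000 + (V_1 - V_2)/1.3 + (V_1 - 0)/130 = 0
  Node 2: (V_2 - V_1)/1.3 + (V_2 - 0)/470 = 0
Collecting terms (coefficients in siemens):
  0.7769·V_1 - 0.7692·V_2 = 0.0001333
  0.7714·V_2 - 0.7692·V_1 = 0
Determinant D = (0.7769)(0.7714) - (-0.7692)(-0.7692) = 0.00758
V_1 = [(0.0001333)(0.7714) - (-0.7692)(0)]/D = 0.01357 V
V_2 = [(0.7769)(0) - (0.0001333)(-0.7692)]/D = 0.01353 V
V_th = V_2 - V_3 = 0.01353 - 0 = 0.01353 V
Step 2 — R_th: zero the source — replace V1 by a short circuit (node 3 merges into node 0) — and find the resistance seen between A (node 2) and B (node 0).
Reduce the network between node 2 (A) and node 0 (B) by series/parallel combination:
  Rp1 = R1 ‖ R3 (parallel, both between nodes 0 and 1) = 1/(1/75000 + 1/130) = 129.8 Ω
  Rs1 = R2 + Rp1 (series, joined only at node 1) = 1.3 + 129.8 = 131.1 Ω
  Rp2 = R4 ‖ Rs1 (parallel, both between nodes 0 and 2) = 1/(1/470 + 1/131.1) = 102.5 Ω
R_th = 102.5 Ω
I_n = V_th/R_th = 0.01353/102.5 = 0.000132 A, and R_n = R_th = 102.5 Ω

Final answer: I_n = 0.000132 A, R_n = 102.5 Ω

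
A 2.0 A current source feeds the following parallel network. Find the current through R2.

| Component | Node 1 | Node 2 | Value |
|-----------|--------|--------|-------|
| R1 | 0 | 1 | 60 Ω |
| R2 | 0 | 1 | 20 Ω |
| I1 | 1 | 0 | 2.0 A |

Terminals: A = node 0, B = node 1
All resistors sit directly between nodes 0 and 1, so they are in parallel and share one voltage V; the full source current 2 A splits among them.
1/R_par = 1/60 + 1/20 = 0.06667 S  =>  R_par = 15 Ω
V = I × R_par = 2 × 15 = 30 V
I_R2 = V/R2 = 30/20 = 1.5 A

Final answer: 1.5 A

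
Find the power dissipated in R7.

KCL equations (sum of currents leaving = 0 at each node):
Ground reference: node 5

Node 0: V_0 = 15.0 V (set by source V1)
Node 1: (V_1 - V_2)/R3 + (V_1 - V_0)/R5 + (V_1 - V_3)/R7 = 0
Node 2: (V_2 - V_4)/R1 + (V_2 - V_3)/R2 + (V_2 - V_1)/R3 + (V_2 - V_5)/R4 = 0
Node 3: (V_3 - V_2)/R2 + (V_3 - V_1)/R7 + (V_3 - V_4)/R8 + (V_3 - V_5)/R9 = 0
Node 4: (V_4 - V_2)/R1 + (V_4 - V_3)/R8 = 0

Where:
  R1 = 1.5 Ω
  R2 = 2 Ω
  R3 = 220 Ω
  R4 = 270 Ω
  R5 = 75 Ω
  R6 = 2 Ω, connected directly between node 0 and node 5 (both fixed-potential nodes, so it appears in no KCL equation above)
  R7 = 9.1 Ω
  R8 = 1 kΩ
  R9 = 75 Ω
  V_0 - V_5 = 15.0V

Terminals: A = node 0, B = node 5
Nodal analysis, taking node 5 as the 0 V reference.
Source V1 fixes V_0 = 15 V.
KCL at each unknown node (sum of currents leaving = 0; resistances in Ω):
  Node 1: (V_1 - V_2)/220 + (V_1 - 15)/75 + (V_1 - V_3)/9.1 = 0
  Node 2: (V_2 - V_4)/1.5 + (V_2 - V_3)/2 + (V_2 - V_1)/220 + (V_2 - 0)/270 = 0
  Node 3: (V_3 - V_2)/2 + (V_3 - V_1)/9.1 + (V_3 - V_4)/1000 + (V_3 - 0)/75 = 0
  Node 4: (V_4 - V_2)/1.5 + (V_4 - V_3)/1000 = 0
Collecting terms (coefficients in siemens):
  0.1278·V_1 - 0.004545·V_2 - 0.1099·V_3 = 0.2
  1.175·V_2 - 0.004545·V_1 - 0.5·V_3 - 0.6667·V_4 = 0
  0.6242·V_3 - 0.1099·V_1 - 0.5·V_2 - 0.001·V_4 = 0
  0.6677·V_4 - 0.6667·V_2 - 0.001·V_3 = 0
Solving these 4 simultaneous equations (Gaussian elimination) gives:
  V_1 = 7.105 V, V_2 = 6.15 V, V_3 = 6.187 V, V_4 = 6.15 V
I_R7 = (V_1 - V_3)/R7 = (7.105 - 6.187)/9.1 = 0.1009 A
P_R7 = I_R7² × R7 = (0.1009)² × 9.1 = 0.09269 W

Final answer: 0.09269 W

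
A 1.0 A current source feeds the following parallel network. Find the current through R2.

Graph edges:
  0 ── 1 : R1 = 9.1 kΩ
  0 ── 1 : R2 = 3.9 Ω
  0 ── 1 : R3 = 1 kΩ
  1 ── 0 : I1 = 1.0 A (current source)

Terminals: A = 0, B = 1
All resistors sit directly between nodes 0 and 1, so they are in parallel and share one voltage V; the full source current 1 A splits among them.
1/R_par = 1/9100 + 1/3.9 + 1/1000 = 0.2575 S  =>  R_par = 3.883 Ω
V = I × R_par = 1 × 3.883 = 3.883 V
I_R2 = V/R2 = 3.883/3.9 = 0.9957 A

Final answer: 0.9957 A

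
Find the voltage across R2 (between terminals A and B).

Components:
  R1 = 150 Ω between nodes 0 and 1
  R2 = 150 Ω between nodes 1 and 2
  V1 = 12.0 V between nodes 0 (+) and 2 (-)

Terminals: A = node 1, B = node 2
R1 and R2 are in series across V1 (node 0 → node 1 → node 2), and the output A–B is taken across R2, so this is a voltage divider.
Series current: I = V1/(R1 + R2) = 12/(150 + 150) = 12/300 = 0.04 A
V_R2 = I × R2 = V1 × R2/(R1 + R2) = 12 × 150/300 = 6 V

Final answer: 6 V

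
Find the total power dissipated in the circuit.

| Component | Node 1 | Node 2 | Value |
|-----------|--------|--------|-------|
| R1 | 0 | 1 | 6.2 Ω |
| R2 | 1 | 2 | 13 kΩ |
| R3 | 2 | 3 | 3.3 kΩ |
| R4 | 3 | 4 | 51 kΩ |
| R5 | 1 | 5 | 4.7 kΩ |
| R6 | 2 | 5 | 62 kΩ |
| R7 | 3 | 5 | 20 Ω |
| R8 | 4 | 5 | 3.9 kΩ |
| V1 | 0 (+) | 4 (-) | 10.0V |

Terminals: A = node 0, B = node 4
Nodal analysis, taking node 4 as the 0 V reference.
Source V1 fixes V_0 = 10 V.
KCL at each unknown node (sum of currents leaving = 0; resistances in Ω):
  Node 1: (V_1 - 10)/6.2 + (V_1 - V_2)/13000 + (V_1 - V_5)/4700 = 0
  Node 2: (V_2 - V_1)/13000 + (V_2 - V_3)/3300 + (V_2 - V_5)/62000 = 0
  Node 3: (V_3 - V_2)/3300 + (V_3 - 0)/51000 + (V_3 - V_5)/20 = 0
  Node 5: (V_5 - V_1)/4700 + (V_5 - V_2)/62000 + (V_5 - V_3)/20 + (V_5 - 0)/3900 = 0
Collecting terms (coefficients in siemens):
  0.1616·V_1 - 0.00007692·V_2 - 0.0002128·V_5 = 1.613
  0.0003961·V_2 - 0.00007692·V_1 - 0.000303·V_3 - 0.00001613·V_5 = 0
  0.05032·V_3 - 0.000303·V_2 - 0.05·V_5 = 0
  0.05049·V_5 - 0.0002128·V_1 - 0.00001613·V_2 - 0.05·V_3 = 0
Solving these 4 simultaneous equations (Gaussian elimination) gives:
  V_1 = 9.991 V, V_2 = 5.959 V, V_3 = 4.988 V, V_5 = 4.984 V
Power in each resistor, P = (ΔV)²/R:
  P_R1 = (10 - 9.991)²/6.2 = 0.00001173 W
  P_R2 = (9.991 - 5.959)²/13000 = 0.001251 W
  P_R3 = (5.959 - 4.988)²/3300 = 0.0002861 W
  P_R4 = (4.988 - 0)²/51000 = 0.0004878 W
  P_R5 = (9.991 - 4.984)²/4700 = 0.005336 W
  P_R6 = (5.959 - 4.984)²/62000 = 0.00001535 W
  P_R7 = (4.988 - 4.984)²/20 = 0.0000007733 W
  P_R8 = (0 - 4.984)²/3900 = 0.006368 W
P_total = P_R1 + P_R2 + P_R3 + P_R4 + P_R5 + P_R6 + P_R7 + P_R8 = 0.01376 W

Final answer: 0.01376 W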